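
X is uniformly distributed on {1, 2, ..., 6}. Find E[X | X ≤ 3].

2

Given X ≤ 3, X is equally likely to be any of {1, 2, 3}.
E[X | X ≤ 3] = (1 + 2 + 3) / 3 = 2.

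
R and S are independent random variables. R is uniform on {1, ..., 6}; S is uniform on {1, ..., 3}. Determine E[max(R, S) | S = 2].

11/3

Outcomes with S = 2: (1,2), (2,2), (3,2), (4,2), (5,2), (6,2), each with probability 1/18.
E[max(R, S) | S = 2] = (2 + 2 + 3 + 4 + 5 + 6) / 6 = 11/3.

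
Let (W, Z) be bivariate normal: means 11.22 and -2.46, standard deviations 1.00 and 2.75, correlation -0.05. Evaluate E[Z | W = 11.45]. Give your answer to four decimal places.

-2.4916

The regression of Z on W has slope ρ·σ_Z/σ_W and passes through (μ_W, μ_Z).
E[Z | W=11.45] = -2.46 + (-0.05)·(2.75/1.00)·(11.45 − (11.22)) = -2.46 + (-0.1375)·(0.23) = -2.4916.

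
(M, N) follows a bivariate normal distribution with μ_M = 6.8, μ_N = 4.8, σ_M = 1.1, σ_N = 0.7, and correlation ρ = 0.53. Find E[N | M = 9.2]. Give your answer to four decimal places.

5.6095

E[N | M=x] = μ_N + ρ(σ_N/σ_M)(x − μ_M) for jointly normal variables.
E[N | M=9.2] = 4.8 + (0.53)·(0.7/1.1)·(9.2 − (6.8)) = 4.8 + (0.337273)·(2.4) = 5.6095.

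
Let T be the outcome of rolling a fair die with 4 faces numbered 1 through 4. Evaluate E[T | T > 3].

Given T > 3, T is equally likely to be any of {4}.
E[T | T > 3] = (4) / 1 = 4.

4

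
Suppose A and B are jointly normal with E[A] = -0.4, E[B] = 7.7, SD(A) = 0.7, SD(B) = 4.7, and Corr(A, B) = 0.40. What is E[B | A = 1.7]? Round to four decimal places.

13.3400

The regression of B on A has slope ρ·σ_B/σ_A and passes through (μ_A, μ_B).
E[B | A=1.7] = 7.7 + (0.40)·(4.7/0.7)·(1.7 − (-0.4)) = 7.7 + (2.6857)·(2.1) = 13.3400.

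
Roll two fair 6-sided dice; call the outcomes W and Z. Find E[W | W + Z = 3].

P(W + Z = 3) = 1/18.
Summing W·P(x,y) over outcomes with W + Z = 3 gives 1/12.
E[W | W + Z = 3] = (1/12) / (1/18) = 3/2.

3/2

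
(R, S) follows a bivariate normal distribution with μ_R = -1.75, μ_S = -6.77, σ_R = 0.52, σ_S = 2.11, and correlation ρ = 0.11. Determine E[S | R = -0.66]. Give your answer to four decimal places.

-6.2835

The regression of S on R has slope ρ·σ_S/σ_R and passes through (μ_R, μ_S).
E[S | R=-0.66] = -6.77 + (0.11)·(2.11/0.52)·(-0.66 − (-1.75)) = -6.77 + (0.44635)·(1.09) = -6.2835.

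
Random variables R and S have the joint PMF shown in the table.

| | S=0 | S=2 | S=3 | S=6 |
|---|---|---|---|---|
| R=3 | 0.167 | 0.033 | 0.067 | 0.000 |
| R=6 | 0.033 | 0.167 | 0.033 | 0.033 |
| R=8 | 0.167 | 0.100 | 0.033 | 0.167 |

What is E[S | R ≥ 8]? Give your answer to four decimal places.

2.7859

P(R ≥ 8) = 0.467.
Summing S·P(R=x,S=y) over the conditioning event gives 1.301.
E[S | R ≥ 8] = (1.301) / (0.467) = 2.7859.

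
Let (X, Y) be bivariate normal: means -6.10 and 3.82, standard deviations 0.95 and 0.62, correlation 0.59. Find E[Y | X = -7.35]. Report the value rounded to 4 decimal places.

The regression of Y on X has slope ρ·σ_Y/σ_X and passes through (μ_X, μ_Y).
E[Y | X=-7.35] = 3.82 + (0.59)·(0.62/0.95)·(-7.35 − (-6.10)) = 3.82 + (0.38505)·(-1.25) = 3.3387.

3.3387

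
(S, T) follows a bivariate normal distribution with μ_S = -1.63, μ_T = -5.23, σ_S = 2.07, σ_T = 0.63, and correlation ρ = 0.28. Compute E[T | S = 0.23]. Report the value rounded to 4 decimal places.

The regression of T on S has slope ρ·σ_T/σ_S and passes through (μ_S, μ_T).
E[T | S=0.23] = -5.23 + (0.28)·(0.63/2.07)·(0.23 − (-1.63)) = -5.23 + (0.085217)·(1.86) = -5.0715.

-5.0715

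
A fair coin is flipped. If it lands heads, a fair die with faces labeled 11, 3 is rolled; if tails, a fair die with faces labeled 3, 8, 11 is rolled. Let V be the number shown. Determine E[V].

E[V | heads] = (11+3)/2 = 7.
E[V | tails] = (3+8+11)/3 = 22/3.
By the law of total expectation,
E[V] = (1/2)·(7) + (1/2)·(22/3) = 43/6.

43/6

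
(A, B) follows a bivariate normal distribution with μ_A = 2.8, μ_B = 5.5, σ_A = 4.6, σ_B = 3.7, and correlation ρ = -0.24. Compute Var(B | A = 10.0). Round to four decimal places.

12.9015

The conditional variance in a bivariate normal is σ_B²(1 − ρ²), independent of x.
Var(B | A=10.0) = (3.7)²·(1 − (-0.24)²) = 13.69·0.9424 = 12.9015.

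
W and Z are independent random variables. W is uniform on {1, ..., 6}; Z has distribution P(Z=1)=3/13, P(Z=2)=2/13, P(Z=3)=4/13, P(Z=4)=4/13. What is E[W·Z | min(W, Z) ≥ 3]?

63/4

P(min(W, Z) ≥ 3) = 16/39.
Summing WZ·P(x,y) over outcomes with min(W, Z) ≥ 3 gives 84/13.
E[W·Z | min(W, Z) ≥ 3] = (84/13) / (16/39) = 63/4.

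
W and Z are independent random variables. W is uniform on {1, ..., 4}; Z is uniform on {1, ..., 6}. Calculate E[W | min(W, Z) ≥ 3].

7/2

P(min(W, Z) ≥ 3) = 1/3.
Summing W·P(x,y) over outcomes with min(W, Z) ≥ 3 gives 7/6.
E[W | min(W, Z) ≥ 3] = (7/6) / (1/3) = 7/2.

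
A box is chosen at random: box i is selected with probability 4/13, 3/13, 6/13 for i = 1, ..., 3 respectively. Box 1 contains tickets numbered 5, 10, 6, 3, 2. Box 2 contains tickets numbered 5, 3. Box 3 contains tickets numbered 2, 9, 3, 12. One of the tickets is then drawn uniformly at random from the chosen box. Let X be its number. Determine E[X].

E[X | box 1] = (5+10+6+3+2)/5 = 26/5.
E[X | box 2] = (5+3)/2 = 4.
E[X | box 3] = (2+9+3+12)/4 = 13/2.
E[X] = (4/13)·(26/5) + (3/13)·(4) + (6/13)·(13/2) = 359/65.

359/65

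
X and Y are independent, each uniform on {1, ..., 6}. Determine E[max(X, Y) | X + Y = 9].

Outcomes with X + Y = 9: (3,6), (4,5), (5,4), (6,3), each with probability 1/36.
E[max(X, Y) | X + Y = 9] = (6 + 5 + 5 + 6) / 4 = 11/2.

11/2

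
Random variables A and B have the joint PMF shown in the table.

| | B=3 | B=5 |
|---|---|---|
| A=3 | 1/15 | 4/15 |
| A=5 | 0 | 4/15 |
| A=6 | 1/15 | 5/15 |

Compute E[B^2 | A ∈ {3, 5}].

P(A ∈ {3, 5}) = 3/5.
Σ B^2·P over the event = 9·(1/15) + 25·(4/15) + 25·(4/15) = 209/15.
E[B^2 | A ∈ {3, 5}] = (209/15) / (3/5) = 209/9.

209/9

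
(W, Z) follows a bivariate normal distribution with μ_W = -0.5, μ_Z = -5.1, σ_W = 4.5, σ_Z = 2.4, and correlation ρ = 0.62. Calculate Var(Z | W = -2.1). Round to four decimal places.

3.5459

Var(Z | W=x) = (1 − ρ²)·σ_Z².
Var(Z | W=-2.1) = (2.4)²·(1 − (0.62)²) = 5.76·0.6156 = 3.5459.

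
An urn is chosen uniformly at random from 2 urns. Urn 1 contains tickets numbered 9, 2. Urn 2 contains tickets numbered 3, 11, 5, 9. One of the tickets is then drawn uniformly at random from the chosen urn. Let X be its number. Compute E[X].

25/4

E[X | urn 1] = (9+2)/2 = 11/2.
E[X | urn 2] = (3+11+5+9)/4 = 7.
E[X] = (1/2)·(11/2) + (1/2)·(7) = 25/4.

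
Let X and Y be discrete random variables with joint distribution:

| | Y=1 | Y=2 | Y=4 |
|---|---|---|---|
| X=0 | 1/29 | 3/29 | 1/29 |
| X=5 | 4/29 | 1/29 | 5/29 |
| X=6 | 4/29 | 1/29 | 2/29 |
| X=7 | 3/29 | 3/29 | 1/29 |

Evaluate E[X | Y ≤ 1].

P(Y ≤ 1) = 12/29.
Summing X·P(X=x,Y=y) over the conditioning event gives 65/29.
E[X | Y ≤ 1] = (65/29) / (12/29) = 65/12.

65/12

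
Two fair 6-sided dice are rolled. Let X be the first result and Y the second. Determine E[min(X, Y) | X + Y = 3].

1

Outcomes with X + Y = 3: (1,2), (2,1), each with probability 1/36.
E[min(X, Y) | X + Y = 3] = (1 + 1) / 2 = 1.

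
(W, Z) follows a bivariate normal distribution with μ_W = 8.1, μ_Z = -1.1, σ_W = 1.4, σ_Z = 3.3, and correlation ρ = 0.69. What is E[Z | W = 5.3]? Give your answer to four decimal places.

The regression of Z on W has slope ρ·σ_Z/σ_W and passes through (μ_W, μ_Z).
E[Z | W=5.3] = -1.1 + (0.69)·(3.3/1.4)·(5.3 − (8.1)) = -1.1 + (1.62643)·(-2.8) = -5.6540.

-5.6540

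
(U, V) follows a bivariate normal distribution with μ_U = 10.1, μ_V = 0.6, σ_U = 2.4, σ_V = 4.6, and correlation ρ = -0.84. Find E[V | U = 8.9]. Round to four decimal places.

2.5320

For a bivariate normal, E[V | U=x] = μ_V + ρ·(σ_V/σ_U)·(x − μ_U).
E[V | U=8.9] = 0.6 + (-0.84)·(4.6/2.4)·(8.9 − (10.1)) = 0.6 + (-1.61)·(-1.2) = 2.5320.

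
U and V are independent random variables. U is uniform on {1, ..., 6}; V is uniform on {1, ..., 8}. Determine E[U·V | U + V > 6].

P(U + V > 6) = 11/16.
Summing UV·P(x,y) over outcomes with U + V > 6 gives 343/24.
E[U·V | U + V > 6] = (343/24) / (11/16) = 686/33.

686/33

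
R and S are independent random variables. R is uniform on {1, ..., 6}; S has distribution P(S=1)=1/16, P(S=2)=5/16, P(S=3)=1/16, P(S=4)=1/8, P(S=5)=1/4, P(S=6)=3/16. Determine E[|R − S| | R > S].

9/4

P(R > S) = 3/8.
Summing |R−S|·P(x,y) over outcomes with R > S gives 27/32.
E[|R − S| | R > S] = (27/32) / (3/8) = 9/4.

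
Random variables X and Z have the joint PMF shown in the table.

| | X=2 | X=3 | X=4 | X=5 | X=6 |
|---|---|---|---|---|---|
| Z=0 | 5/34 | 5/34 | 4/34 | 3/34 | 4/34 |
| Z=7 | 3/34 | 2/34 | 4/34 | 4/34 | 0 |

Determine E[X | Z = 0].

80/21

P(Z = 0) = 21/34.
Σ X·P over the event = 2·(5/34) + 3·(5/34) + 4·(4/34) + 5·(3/34) + 6·(4/34) = 40/17.
E[X | Z = 0] = (40/17) / (21/34) = 80/21.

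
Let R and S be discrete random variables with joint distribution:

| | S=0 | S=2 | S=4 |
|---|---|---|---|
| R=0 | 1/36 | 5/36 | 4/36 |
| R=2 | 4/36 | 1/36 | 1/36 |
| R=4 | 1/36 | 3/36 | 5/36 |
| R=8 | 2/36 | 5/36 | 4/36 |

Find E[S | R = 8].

P(R = 8) = 11/36.
Σ S·P over the event = 0·(2/36) + 2·(5/36) + 4·(4/36) = 13/18.
E[S | R = 8] = (13/18) / (11/36) = 26/11.

26/11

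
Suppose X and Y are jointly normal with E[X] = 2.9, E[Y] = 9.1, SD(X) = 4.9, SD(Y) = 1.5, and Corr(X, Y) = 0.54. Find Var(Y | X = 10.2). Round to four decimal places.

1.5939

For a bivariate normal, Var(Y | X=x) = σ_Y²(1 − ρ²).
Var(Y | X=10.2) = (1.5)²·(1 − (0.54)²) = 2.25·0.7084 = 1.5939.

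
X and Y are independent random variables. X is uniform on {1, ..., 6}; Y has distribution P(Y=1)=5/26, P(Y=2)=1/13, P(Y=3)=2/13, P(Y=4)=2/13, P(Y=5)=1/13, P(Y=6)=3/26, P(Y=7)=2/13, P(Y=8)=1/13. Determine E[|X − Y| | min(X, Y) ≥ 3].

67/38

P(min(X, Y) ≥ 3) = 19/39.
Summing |X−Y|·P(x,y) over outcomes with min(X, Y) ≥ 3 gives 67/78.
E[|X − Y| | min(X, Y) ≥ 3] = (67/78) / (19/39) = 67/38.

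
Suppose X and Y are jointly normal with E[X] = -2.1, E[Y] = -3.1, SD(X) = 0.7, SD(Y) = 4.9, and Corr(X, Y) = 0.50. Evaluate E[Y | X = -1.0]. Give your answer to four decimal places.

E[Y | X=x] = μ_Y + ρ(σ_Y/σ_X)(x − μ_X) for jointly normal variables.
E[Y | X=-1.0] = -3.1 + (0.50)·(4.9/0.7)·(-1.0 − (-2.1)) = -3.1 + (3.5)·(1.1) = 0.7500.

0.7500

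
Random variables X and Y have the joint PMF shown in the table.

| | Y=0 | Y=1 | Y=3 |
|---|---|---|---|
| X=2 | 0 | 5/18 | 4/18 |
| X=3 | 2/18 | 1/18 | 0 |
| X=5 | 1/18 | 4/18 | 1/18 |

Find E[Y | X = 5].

P(X = 5) = 1/3.
Σ Y·P over the event = 0·(1/18) + 1·(4/18) + 3·(1/18) = 7/18.
E[Y | X = 5] = (7/18) / (1/3) = 7/6.

7/6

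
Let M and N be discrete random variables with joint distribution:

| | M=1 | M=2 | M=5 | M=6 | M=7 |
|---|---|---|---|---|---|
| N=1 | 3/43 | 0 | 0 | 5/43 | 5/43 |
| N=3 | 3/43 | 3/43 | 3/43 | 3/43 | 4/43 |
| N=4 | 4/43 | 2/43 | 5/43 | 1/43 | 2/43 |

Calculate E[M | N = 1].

P(N = 1) = 13/43.
Σ M·P over the event = 1·(3/43) + 6·(5/43) + 7·(5/43) = 68/43.
E[M | N = 1] = (68/43) / (13/43) = 68/13.

68/13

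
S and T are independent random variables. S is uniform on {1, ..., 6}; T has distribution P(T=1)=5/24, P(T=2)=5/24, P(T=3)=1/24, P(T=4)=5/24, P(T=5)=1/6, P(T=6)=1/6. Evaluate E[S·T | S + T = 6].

67/10

P(S + T = 6) = 5/36.
Summing ST·P(x,y) over outcomes with S + T = 6 gives 67/72.
E[S·T | S + T = 6] = (67/72) / (5/36) = 67/10.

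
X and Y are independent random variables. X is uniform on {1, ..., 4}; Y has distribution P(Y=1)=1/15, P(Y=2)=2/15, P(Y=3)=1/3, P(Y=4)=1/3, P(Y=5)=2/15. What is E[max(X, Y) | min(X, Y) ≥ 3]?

P(min(X, Y) ≥ 3) = 2/5.
Summing max(X,Y)·P(x,y) over outcomes with min(X, Y) ≥ 3 gives 19/12.
E[max(X, Y) | min(X, Y) ≥ 3] = (19/12) / (2/5) = 95/24.

95/24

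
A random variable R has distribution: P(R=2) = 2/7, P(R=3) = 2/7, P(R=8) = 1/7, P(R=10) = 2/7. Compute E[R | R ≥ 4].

P(R ≥ 4) = 3/7.
Σ over the event: 8·1/7 + 10·2/7 = 4.
E[R | R ≥ 4] = (4) / (3/7) = 28/3.

28/3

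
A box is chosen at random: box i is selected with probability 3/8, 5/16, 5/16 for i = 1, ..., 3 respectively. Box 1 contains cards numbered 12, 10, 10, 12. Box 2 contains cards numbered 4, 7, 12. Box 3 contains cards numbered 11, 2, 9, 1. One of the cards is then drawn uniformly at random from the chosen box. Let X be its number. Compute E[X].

E[X | box 1] = (12+10+10+12)/4 = 11.
E[X | box 2] = (4+7+12)/3 = 23/3.
E[X | box 3] = (11+2+9+1)/4 = 23/4.
By the law of total expectation,
E[X] = (3/8)·(11) + (5/16)·(23/3) + (5/16)·(23/4) = 1597/192.

1597/192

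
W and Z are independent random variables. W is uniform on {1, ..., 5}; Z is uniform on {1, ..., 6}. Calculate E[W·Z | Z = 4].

P(Z = 4) = 1/6.
Summing WZ·P(x,y) over outcomes with Z = 4 gives 2.
E[W·Z | Z = 4] = (2) / (1/6) = 12.

12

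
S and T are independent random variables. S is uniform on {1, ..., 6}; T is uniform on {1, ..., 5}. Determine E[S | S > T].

14/3

P(S > T) = 1/2.
Summing S·P(x,y) over outcomes with S > T gives 7/3.
E[S | S > T] = (7/3) / (1/2) = 14/3.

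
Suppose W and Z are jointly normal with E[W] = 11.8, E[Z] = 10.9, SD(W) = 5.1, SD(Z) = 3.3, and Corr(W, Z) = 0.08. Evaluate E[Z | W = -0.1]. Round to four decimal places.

E[Z | W=x] = μ_Z + ρ(σ_Z/σ_W)(x − μ_W) for jointly normal variables.
E[Z | W=-0.1] = 10.9 + (0.08)·(3.3/5.1)·(-0.1 − (11.8)) = 10.9 + (0.051765)·(-11.9) = 10.2840.

10.2840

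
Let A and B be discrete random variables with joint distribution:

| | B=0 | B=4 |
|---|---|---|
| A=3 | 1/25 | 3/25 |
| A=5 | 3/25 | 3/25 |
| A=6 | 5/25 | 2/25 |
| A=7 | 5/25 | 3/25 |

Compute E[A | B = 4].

P(B = 4) = 11/25.
Σ A·P over the event = 3·(3/25) + 5·(3/25) + 6·(2/25) + 7·(3/25) = 57/25.
E[A | B = 4] = (57/25) / (11/25) = 57/11.

57/11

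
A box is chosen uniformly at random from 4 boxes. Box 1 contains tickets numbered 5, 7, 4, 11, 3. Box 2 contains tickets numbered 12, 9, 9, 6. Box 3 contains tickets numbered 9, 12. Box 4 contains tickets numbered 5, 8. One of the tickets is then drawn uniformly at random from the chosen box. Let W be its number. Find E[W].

8

E[W | box 1] = (5+7+4+11+3)/5 = 6.
E[W | box 2] = (12+9+9+6)/4 = 9.
E[W | box 3] = (9+12)/2 = 21/2.
E[W | box 4] = (5+8)/2 = 13/2.
E[W] = (1/4)·(6) + (1/4)·(9) + (1/4)·(21/2) + (1/4)·(13/2) = 8.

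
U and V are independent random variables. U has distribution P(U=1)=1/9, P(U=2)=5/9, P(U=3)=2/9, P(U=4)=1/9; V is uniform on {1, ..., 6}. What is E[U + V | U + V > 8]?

P(U + V > 8) = 2/27.
Summing (U+V)·P(x,y) over outcomes with U + V > 8 gives 37/54.
E[U + V | U + V > 8] = (37/54) / (2/27) = 37/4.

37/4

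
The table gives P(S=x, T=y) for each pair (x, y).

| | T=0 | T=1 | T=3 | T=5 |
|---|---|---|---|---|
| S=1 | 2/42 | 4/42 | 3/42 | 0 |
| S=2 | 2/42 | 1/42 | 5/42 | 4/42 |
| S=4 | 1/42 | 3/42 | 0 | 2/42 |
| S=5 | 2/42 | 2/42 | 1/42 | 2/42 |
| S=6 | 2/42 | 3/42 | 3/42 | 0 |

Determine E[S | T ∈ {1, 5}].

P(T ∈ {1, 5}) = 1/2.
Σ S·P over the event = 1·(4/42) + 2·(1/42) + 2·(4/42) + 4·(3/42) + 4·(2/42) + 5·(2/42) + 5·(2/42) + 6·(3/42) = 12/7.
E[S | T ∈ {1, 5}] = (12/7) / (1/2) = 24/7.

24/7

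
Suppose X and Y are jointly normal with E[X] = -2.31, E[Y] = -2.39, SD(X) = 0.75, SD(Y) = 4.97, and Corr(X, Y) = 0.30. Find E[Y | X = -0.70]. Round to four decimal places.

For a bivariate normal, E[Y | X=x] = μ_Y + ρ·(σ_Y/σ_X)·(x − μ_X).
E[Y | X=-0.70] = -2.39 + (0.30)·(4.97/0.75)·(-0.70 − (-2.31)) = -2.39 + (1.988)·(1.61) = 0.8107.

0.8107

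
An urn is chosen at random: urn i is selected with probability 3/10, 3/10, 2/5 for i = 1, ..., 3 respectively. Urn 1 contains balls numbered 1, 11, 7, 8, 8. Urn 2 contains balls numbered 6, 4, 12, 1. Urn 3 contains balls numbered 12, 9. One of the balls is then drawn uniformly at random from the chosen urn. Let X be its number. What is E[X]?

E[X | urn 1] = (1+11+7+8+8)/5 = 7.
E[X | urn 2] = (6+4+12+1)/4 = 23/4.
E[X | urn 3] = (12+9)/2 = 21/2.
E[X] = (3/10)·(7) + (3/10)·(23/4) + (2/5)·(21/2) = 321/40.

321/40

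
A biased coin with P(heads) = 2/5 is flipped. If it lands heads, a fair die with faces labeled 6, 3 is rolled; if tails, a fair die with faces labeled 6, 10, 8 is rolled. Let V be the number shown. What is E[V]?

E[V | heads] = (6+3)/2 = 9/2.
E[V | tails] = (6+10+8)/3 = 8.
By the law of total expectation,
E[V] = (2/5)·(9/2) + (3/5)·(8) = 33/5.

33/5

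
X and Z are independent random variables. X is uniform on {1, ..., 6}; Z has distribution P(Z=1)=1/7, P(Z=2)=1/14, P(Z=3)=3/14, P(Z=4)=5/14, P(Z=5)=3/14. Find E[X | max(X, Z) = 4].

37/13

P(max(X, Z) = 4) = 13/42.
Summing X·P(x,y) over outcomes with max(X, Z) = 4 gives 37/42.
E[X | max(X, Z) = 4] = (37/42) / (13/42) = 37/13.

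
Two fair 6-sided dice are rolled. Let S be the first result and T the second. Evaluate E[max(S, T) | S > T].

14/3

P(S > T) = 5/12.
Summing max(S,T)·P(x,y) over outcomes with S > T gives 35/18.
E[max(S, T) | S > T] = (35/18) / (5/12) = 14/3.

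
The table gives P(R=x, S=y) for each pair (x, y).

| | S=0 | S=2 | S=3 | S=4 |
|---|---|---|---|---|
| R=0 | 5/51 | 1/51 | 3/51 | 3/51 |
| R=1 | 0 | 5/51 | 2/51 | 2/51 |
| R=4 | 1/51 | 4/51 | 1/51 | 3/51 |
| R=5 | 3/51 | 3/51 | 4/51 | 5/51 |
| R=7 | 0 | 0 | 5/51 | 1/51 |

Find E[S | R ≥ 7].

19/6

P(R ≥ 7) = 2/17.
Σ S·P over the event = 3·(5/51) + 4·(1/51) = 19/51.
E[S | R ≥ 7] = (19/51) / (2/17) = 19/6.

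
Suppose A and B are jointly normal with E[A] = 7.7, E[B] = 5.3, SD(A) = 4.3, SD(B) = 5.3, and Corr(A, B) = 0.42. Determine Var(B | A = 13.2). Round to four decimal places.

23.1349

For a bivariate normal, Var(B | A=x) = σ_B²(1 − ρ²).
Var(B | A=13.2) = (5.3)²·(1 − (0.42)²) = 28.09·0.8236 = 23.1349.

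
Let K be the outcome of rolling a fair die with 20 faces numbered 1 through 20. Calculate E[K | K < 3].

Given K < 3, K is equally likely to be any of {1, 2}.
E[K | K < 3] = (1 + 2) / 2 = 3/2.

3/2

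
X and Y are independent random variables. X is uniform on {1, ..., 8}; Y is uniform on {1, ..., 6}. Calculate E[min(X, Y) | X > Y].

77/27

P(X > Y) = 9/16.
Summing min(X,Y)·P(x,y) over outcomes with X > Y gives 77/48.
E[min(X, Y) | X > Y] = (77/48) / (9/16) = 77/27.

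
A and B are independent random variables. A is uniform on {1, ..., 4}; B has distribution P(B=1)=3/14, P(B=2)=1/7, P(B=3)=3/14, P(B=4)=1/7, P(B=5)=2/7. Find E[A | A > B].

P(A > B) = 2/7.
Summing A·P(x,y) over outcomes with A > B gives 53/56.
E[A | A > B] = (53/56) / (2/7) = 53/16.

53/16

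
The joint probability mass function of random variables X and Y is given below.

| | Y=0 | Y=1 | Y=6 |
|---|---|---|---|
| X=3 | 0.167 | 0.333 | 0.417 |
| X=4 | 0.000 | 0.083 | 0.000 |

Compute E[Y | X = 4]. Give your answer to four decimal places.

P(X = 4) = 0.083.
Summing Y·P(X=x,Y=y) over the conditioning event gives 0.083.
E[Y | X = 4] = (0.083) / (0.083) = 1.0000.

1.0000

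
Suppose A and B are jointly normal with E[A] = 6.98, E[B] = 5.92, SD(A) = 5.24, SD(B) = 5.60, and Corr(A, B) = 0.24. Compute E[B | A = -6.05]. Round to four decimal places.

2.5780

For a bivariate normal, E[B | A=x] = μ_B + ρ·(σ_B/σ_A)·(x − μ_A).
E[B | A=-6.05] = 5.92 + (0.24)·(5.60/5.24)·(-6.05 − (6.98)) = 5.92 + (0.2564885)·(-13.03) = 2.5780.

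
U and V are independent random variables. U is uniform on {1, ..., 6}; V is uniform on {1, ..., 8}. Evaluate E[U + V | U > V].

P(U > V) = 5/16.
Summing (U+V)·P(x,y) over outcomes with U > V gives 35/16.
E[U + V | U > V] = (35/16) / (5/16) = 7.

7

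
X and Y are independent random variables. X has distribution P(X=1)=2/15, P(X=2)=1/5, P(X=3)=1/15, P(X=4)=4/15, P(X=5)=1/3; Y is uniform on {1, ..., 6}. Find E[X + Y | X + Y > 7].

P(X + Y > 7) = 37/90.
Summing (X+Y)·P(x,y) over outcomes with X + Y > 7 gives 113/30.
E[X + Y | X + Y > 7] = (113/30) / (37/90) = 339/37.

339/37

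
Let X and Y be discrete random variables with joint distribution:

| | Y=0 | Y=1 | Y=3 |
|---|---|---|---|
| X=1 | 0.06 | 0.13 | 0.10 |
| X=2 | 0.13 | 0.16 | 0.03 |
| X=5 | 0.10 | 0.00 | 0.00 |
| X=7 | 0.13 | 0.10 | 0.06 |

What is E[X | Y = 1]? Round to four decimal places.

2.9487

P(Y = 1) = 0.39.
Summing X·P(X=x,Y=y) over the conditioning event gives 1.15.
E[X | Y = 1] = (1.15) / (0.39) = 2.9487.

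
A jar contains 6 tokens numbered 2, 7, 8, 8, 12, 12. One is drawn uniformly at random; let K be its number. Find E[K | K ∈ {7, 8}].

23/3

P(K ∈ {7, 8}) = 1/2.
Σ over the event: 7·1/6 + 8·1/3 = 23/6.
E[K | K ∈ {7, 8}] = (23/6) / (1/2) = 23/3.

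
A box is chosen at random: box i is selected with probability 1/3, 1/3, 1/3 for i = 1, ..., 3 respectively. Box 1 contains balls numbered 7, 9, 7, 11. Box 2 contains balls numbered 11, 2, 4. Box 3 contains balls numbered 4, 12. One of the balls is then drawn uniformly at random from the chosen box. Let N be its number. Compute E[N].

E[N | box 1] = (7+9+7+11)/4 = 17/2.
E[N | box 2] = (11+2+4)/3 = 17/3.
E[N | box 3] = (4+12)/2 = 8.
E[N] = (1/3)·(17/2) + (1/3)·(17/3) + (1/3)·(8) = 133/18.

133/18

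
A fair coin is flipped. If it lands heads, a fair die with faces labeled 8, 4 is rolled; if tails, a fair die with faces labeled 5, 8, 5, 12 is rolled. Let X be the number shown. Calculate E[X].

27/4

E[X | heads] = (8+4)/2 = 6.
E[X | tails] = (5+8+5+12)/4 = 15/2.
E[X] = (1/2)·(6) + (1/2)·(15/2) = 27/4.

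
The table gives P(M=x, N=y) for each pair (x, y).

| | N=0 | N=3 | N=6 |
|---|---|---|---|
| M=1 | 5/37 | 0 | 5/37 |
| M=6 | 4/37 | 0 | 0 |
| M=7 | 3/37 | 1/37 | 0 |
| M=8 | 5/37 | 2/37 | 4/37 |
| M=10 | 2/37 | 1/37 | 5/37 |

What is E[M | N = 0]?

110/19

P(N = 0) = 19/37.
Σ M·P over the event = 1·(5/37) + 6·(4/37) + 7·(3/37) + 8·(5/37) + 10·(2/37) = 110/37.
E[M | N = 0] = (110/37) / (19/37) = 110/19.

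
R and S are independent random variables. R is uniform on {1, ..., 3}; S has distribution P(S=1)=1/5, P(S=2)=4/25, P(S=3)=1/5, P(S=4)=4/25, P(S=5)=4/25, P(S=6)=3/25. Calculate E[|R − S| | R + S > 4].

105/47

P(R + S > 4) = 47/75.
Summing |R−S|·P(x,y) over outcomes with R + S > 4 gives 7/5.
E[|R − S| | R + S > 4] = (7/5) / (47/75) = 105/47.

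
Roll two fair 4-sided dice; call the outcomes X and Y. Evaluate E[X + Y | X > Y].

5

Outcomes with X > Y: (2,1), (3,1), (3,2), (4,1), (4,2), (4,3), each with probability 1/16.
E[X + Y | X > Y] = (3 + 4 + 5 + 5 + 6 + 7) / 6 = 5.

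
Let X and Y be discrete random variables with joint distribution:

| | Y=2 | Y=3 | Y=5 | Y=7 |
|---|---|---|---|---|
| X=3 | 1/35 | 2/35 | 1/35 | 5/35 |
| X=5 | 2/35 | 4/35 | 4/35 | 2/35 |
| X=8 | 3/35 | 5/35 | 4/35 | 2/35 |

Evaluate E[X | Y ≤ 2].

P(Y ≤ 2) = 6/35.
Σ X·P over the event = 3·(1/35) + 5·(2/35) + 8·(3/35) = 37/35.
E[X | Y ≤ 2] = (37/35) / (6/35) = 37/6.

37/6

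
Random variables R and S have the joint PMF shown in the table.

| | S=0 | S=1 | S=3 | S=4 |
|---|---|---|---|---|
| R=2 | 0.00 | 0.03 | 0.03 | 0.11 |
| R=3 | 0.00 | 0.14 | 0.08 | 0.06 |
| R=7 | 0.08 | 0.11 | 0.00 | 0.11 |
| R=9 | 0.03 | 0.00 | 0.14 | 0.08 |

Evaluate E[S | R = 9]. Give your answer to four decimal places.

P(R = 9) = 0.25.
Summing S·P(R=x,S=y) over the conditioning event gives 0.74.
E[S | R = 9] = (0.74) / (0.25) = 2.9600.

2.9600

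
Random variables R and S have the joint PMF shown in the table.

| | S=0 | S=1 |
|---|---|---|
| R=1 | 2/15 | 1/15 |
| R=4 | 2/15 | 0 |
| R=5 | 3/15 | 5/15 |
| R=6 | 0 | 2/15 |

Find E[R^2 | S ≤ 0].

109/7

P(S ≤ 0) = 7/15.
Σ R^2·P over the event = 1·(2/15) + 16·(2/15) + 25·(3/15) = 109/15.
E[R^2 | S ≤ 0] = (109/15) / (7/15) = 109/7.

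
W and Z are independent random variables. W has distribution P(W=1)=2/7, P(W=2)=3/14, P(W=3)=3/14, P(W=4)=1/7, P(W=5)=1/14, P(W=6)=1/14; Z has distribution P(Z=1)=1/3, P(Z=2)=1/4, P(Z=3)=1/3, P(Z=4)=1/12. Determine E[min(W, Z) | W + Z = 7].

P(W + Z = 7) = 3/28.
Summing min(W,Z)·P(x,y) over outcomes with W + Z = 7 gives 43/168.
E[min(W, Z) | W + Z = 7] = (43/168) / (3/28) = 43/18.

43/18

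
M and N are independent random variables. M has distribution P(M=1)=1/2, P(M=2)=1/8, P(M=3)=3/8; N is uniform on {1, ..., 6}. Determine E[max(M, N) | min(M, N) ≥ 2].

P(min(M, N) ≥ 2) = 5/12.
Summing max(M,N)·P(x,y) over outcomes with min(M, N) ≥ 2 gives 83/48.
E[max(M, N) | min(M, N) ≥ 2] = (83/48) / (5/12) = 83/20.

83/20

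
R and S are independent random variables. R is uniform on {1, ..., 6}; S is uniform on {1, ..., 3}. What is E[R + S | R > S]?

P(R > S) = 2/3.
Summing (R+S)·P(x,y) over outcomes with R > S gives 25/6.
E[R + S | R > S] = (25/6) / (2/3) = 25/4.

25/4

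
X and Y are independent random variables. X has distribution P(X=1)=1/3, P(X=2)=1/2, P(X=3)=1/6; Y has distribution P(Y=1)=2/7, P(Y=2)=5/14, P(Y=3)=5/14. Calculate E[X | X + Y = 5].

P(X + Y = 5) = 5/21.
Summing X·P(x,y) over outcomes with X + Y = 5 gives 15/28.
E[X | X + Y = 5] = (15/28) / (5/21) = 9/4.

9/4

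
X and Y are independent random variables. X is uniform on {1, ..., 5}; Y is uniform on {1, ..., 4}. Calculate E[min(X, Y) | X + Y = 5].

3/2

Outcomes with X + Y = 5: (1,4), (2,3), (3,2), (4,1), each with probability 1/20.
E[min(X, Y) | X + Y = 5] = (1 + 2 + 2 + 1) / 4 = 3/2.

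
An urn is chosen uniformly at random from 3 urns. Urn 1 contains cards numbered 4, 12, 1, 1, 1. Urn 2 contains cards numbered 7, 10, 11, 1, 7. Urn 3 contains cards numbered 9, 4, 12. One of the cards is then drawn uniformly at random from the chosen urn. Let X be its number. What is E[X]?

E[X | urn 1] = (4+12+1+1+1)/5 = 19/5.
E[X | urn 2] = (7+10+11+1+7)/5 = 36/5.
E[X | urn 3] = (9+4+12)/3 = 25/3.
E[X] = (1/3)·(19/5) + (1/3)·(36/5) + (1/3)·(25/3) = 58/9.

58/9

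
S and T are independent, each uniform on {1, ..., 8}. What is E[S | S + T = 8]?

4

Outcomes with S + T = 8: (1,7), (2,6), (3,5), (4,4), (5,3), (6,2), (7,1), each with probability 1/64.
E[S | S + T = 8] = (1 + 2 + 3 + 4 + 5 + 6 + 7) / 7 = 4.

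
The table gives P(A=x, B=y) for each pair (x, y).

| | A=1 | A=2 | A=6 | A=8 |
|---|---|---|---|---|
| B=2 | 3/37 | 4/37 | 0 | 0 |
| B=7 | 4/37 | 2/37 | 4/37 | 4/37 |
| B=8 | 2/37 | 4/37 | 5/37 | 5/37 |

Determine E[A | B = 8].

P(B = 8) = 16/37.
Σ A·P over the event = 1·(2/37) + 2·(4/37) + 6·(5/37) + 8·(5/37) = 80/37.
E[A | B = 8] = (80/37) / (16/37) = 5.

5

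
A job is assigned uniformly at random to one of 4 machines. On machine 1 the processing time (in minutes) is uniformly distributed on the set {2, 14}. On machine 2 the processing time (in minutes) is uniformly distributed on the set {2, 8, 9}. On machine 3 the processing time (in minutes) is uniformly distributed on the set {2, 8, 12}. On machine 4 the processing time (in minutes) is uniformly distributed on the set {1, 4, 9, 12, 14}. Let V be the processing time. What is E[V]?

89/12

E[V | machine 1] = (2+14)/2 = 8.
E[V | machine 2] = (2+8+9)/3 = 19/3.
E[V | machine 3] = (2+8+12)/3 = 22/3.
E[V | machine 4] = (1+4+9+12+14)/5 = 8.
E[V] = (1/4)·(8) + (1/4)·(19/3) + (1/4)·(22/3) + (1/4)·(8) = 89/12.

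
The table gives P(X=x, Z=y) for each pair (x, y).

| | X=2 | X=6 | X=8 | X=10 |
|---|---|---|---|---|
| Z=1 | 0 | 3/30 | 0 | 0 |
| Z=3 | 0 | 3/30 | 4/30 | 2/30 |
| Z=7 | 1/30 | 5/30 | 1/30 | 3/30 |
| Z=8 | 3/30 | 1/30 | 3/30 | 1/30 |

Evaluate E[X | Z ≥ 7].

P(Z ≥ 7) = 3/5.
Σ X·P over the event = 2·(1/30) + 2·(3/30) + 6·(5/30) + 6·(1/30) + 8·(1/30) + 8·(3/30) + 10·(3/30) + 10·(1/30) = 58/15.
E[X | Z ≥ 7] = (58/15) / (3/5) = 58/9.

58/9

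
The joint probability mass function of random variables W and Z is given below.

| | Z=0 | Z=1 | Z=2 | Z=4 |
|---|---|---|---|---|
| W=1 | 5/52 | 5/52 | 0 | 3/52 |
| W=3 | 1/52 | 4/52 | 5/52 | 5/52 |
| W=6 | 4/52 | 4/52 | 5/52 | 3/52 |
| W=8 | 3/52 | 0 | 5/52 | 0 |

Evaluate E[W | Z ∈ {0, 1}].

97/26

P(Z ∈ {0, 1}) = 1/2.
Σ W·P over the event = 1·(5/52) + 1·(5/52) + 3·(1/52) + 3·(4/52) + 6·(4/52) + 6·(4/52) + 8·(3/52) = 97/52.
E[W | Z ∈ {0, 1}] = (97/52) / (1/2) = 97/26.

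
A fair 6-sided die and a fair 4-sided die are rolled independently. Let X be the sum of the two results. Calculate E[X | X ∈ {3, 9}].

6

P(X ∈ {3, 9}) = 1/6.
Σ over the event: 3·1/12 + 9·1/12 = 1.
E[X | X ∈ {3, 9}] = (1) / (1/6) = 6.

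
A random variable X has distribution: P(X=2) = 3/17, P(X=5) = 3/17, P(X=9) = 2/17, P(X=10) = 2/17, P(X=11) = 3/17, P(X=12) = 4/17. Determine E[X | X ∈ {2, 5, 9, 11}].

P(X ∈ {2, 5, 9, 11}) = 11/17.
Σ over the event: 2·3/17 + 5·3/17 + 9·2/17 + 11·3/17 = 72/17.
E[X | X ∈ {2, 5, 9, 11}] = (72/17) / (11/17) = 72/11.

72/11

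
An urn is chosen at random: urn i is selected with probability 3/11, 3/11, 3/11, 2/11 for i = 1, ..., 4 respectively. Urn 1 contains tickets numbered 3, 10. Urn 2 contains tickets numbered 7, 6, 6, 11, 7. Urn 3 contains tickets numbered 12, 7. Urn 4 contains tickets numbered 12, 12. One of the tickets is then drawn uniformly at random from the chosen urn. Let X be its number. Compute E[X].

E[X | urn 1] = (3+10)/2 = 13/2.
E[X | urn 2] = (7+6+6+11+7)/5 = 37/5.
E[X | urn 3] = (12+7)/2 = 19/2.
E[X | urn 4] = (12+12)/2 = 12.
By the law of total expectation,
E[X] = (3/11)·(13/2) + (3/11)·(37/5) + (3/11)·(19/2) + (2/11)·(12) = 471/55.

471/55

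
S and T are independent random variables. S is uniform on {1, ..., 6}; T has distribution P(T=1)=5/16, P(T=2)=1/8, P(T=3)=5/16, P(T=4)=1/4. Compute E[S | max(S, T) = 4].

P(max(S, T) = 4) = 7/24.
Summing S·P(x,y) over outcomes with max(S, T) = 4 gives 11/12.
E[S | max(S, T) = 4] = (11/12) / (7/24) = 22/7.

22/7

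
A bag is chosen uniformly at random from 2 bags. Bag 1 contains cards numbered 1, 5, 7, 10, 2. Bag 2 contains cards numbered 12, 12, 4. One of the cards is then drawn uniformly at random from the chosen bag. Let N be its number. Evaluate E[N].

E[N | bag 1] = (1+5+7+10+2)/5 = 5.
E[N | bag 2] = (12+12+4)/3 = 28/3.
By the law of total expectation,
E[N] = (1/2)·(5) + (1/2)·(28/3) = 43/6.

43/6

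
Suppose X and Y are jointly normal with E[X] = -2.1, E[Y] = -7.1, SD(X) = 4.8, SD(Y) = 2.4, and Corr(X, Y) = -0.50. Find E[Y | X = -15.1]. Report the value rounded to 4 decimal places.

-3.8500

The regression of Y on X has slope ρ·σ_Y/σ_X and passes through (μ_X, μ_Y).
E[Y | X=-15.1] = -7.1 + (-0.50)·(2.4/4.8)·(-15.1 − (-2.1)) = -7.1 + (-0.25)·(-13) = -3.8500.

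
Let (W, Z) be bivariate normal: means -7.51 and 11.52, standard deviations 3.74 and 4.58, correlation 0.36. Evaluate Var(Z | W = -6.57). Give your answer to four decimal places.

18.2579

Var(Z | W=x) = (1 − ρ²)·σ_Z².
Var(Z | W=-6.57) = (4.58)²·(1 − (0.36)²) = 20.9764·0.8704 = 18.2579.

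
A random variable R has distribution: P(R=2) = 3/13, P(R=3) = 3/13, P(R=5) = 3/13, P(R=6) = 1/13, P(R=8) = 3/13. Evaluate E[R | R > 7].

8

P(R > 7) = 3/13.
Σ over the event: 8·3/13 = 24/13.
E[R | R > 7] = (24/13) / (3/13) = 8.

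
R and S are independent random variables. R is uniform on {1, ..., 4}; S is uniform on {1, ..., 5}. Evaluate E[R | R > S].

10/3

Outcomes with R > S: (2,1), (3,1), (3,2), (4,1), (4,2), (4,3), each with probability 1/20.
E[R | R > S] = (2 + 3 + 3 + 4 + 4 + 4) / 6 = 10/3.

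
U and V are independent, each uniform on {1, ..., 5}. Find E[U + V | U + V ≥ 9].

Outcomes with U + V ≥ 9: (4,5), (5,4), (5,5), each with probability 1/25.
E[U + V | U + V ≥ 9] = (9 + 9 + 10) / 3 = 28/3.

28/3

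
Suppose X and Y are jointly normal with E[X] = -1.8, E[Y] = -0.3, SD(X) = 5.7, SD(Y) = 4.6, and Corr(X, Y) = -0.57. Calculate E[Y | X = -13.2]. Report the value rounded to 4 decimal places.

4.9440

E[Y | X=x] = μ_Y + ρ(σ_Y/σ_X)(x − μ_X) for jointly normal variables.
E[Y | X=-13.2] = -0.3 + (-0.57)·(4.6/5.7)·(-13.2 − (-1.8)) = -0.3 + (-0.46)·(-11.4) = 4.9440.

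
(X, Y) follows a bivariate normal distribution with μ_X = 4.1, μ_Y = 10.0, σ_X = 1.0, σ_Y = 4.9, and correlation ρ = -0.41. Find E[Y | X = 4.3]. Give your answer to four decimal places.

9.5982

E[Y | X=x] = μ_Y + ρ(σ_Y/σ_X)(x − μ_X) for jointly normal variables.
E[Y | X=4.3] = 10.0 + (-0.41)·(4.9/1.0)·(4.3 − (4.1)) = 10.0 + (-2.009)·(0.2) = 9.5982.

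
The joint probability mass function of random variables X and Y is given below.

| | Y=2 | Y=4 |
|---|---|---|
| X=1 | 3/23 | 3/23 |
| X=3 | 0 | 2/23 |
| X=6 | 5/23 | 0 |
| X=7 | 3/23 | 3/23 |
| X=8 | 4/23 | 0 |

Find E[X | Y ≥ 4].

15/4

P(Y ≥ 4) = 8/23.
Σ X·P over the event = 1·(3/23) + 3·(2/23) + 7·(3/23) = 30/23.
E[X | Y ≥ 4] = (30/23) / (8/23) = 15/4.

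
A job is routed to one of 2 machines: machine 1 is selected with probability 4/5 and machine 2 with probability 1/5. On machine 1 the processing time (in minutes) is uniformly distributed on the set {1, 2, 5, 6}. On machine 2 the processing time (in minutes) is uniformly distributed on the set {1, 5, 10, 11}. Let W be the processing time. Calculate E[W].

E[W | machine 1] = (1+2+5+6)/4 = 7/2.
E[W | machine 2] = (1+5+10+11)/4 = 27/4.
E[W] = (4/5)·(7/2) + (1/5)·(27/4) = 83/20.

83/20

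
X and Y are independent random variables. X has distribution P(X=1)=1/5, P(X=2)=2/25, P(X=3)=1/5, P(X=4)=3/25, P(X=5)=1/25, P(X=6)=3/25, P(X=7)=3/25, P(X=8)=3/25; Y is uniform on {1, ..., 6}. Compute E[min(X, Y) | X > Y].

P(X > Y) = 38/75.
Summing min(X,Y)·P(x,y) over outcomes with X > Y gives 36/25.
E[min(X, Y) | X > Y] = (36/25) / (38/75) = 54/19.

54/19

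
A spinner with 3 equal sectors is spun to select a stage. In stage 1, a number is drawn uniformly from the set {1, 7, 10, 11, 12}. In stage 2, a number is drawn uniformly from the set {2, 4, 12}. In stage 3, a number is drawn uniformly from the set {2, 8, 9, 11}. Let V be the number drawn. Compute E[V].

E[V | stage 1] = (1+7+10+11+12)/5 = 41/5.
E[V | stage 2] = (2+4+12)/3 = 6.
E[V | stage 3] = (2+8+9+11)/4 = 15/2.
E[V] = (1/3)·(41/5) + (1/3)·(6) + (1/3)·(15/2) = 217/30.

217/30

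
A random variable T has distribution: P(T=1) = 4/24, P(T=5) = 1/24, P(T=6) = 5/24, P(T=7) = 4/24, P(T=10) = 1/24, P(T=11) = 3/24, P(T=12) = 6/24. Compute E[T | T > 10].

P(T > 10) = 3/8.
Σ over the event: 11·1/8 + 12·1/4 = 35/8.
E[T | T > 10] = (35/8) / (3/8) = 35/3.

35/3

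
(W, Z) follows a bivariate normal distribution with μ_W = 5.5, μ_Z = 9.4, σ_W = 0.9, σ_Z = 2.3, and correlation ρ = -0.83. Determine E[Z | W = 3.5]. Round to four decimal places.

13.6422

The regression of Z on W has slope ρ·σ_Z/σ_W and passes through (μ_W, μ_Z).
E[Z | W=3.5] = 9.4 + (-0.83)·(2.3/0.9)·(3.5 − (5.5)) = 9.4 + (-2.1211)·(-2) = 13.6422.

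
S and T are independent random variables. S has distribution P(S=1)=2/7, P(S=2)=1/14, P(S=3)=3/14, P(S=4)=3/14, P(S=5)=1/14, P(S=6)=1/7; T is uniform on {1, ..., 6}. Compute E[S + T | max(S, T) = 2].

19/6

P(max(S, T) = 2) = 1/14.
Summing (S+T)·P(x,y) over outcomes with max(S, T) = 2 gives 19/84.
E[S + T | max(S, T) = 2] = (19/84) / (1/14) = 19/6.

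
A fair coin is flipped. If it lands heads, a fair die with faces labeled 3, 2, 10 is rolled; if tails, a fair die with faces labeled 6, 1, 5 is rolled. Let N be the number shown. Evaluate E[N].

E[N | heads] = (3+2+10)/3 = 5.
E[N | tails] = (6+1+5)/3 = 4.
By the law of total expectation,
E[N] = (1/2)·(5) + (1/2)·(4) = 9/2.

9/2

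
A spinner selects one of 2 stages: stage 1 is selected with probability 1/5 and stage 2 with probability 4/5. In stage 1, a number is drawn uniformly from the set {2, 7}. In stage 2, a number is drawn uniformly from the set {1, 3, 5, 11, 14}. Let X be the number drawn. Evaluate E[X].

317/50

E[X | stage 1] = (2+7)/2 = 9/2.
E[X | stage 2] = (1+3+5+11+14)/5 = 34/5.
By the law of total expectation,
E[X] = (1/5)·(9/2) + (4/5)·(34/5) = 317/50.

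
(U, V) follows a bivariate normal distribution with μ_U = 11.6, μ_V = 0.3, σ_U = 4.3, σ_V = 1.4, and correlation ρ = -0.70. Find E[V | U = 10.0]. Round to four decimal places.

0.6647

E[V | U=x] = μ_V + ρ(σ_V/σ_U)(x − μ_U) for jointly normal variables.
E[V | U=10.0] = 0.3 + (-0.70)·(1.4/4.3)·(10.0 − (11.6)) = 0.3 + (-0.22791)·(-1.6) = 0.6647.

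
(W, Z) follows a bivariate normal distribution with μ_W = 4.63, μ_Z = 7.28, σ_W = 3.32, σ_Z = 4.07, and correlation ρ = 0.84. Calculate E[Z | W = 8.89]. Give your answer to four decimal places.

For a bivariate normal, E[Z | W=x] = μ_Z + ρ·(σ_Z/σ_W)·(x − μ_W).
E[Z | W=8.89] = 7.28 + (0.84)·(4.07/3.32)·(8.89 − (4.63)) = 7.28 + (1.02976)·(4.26) = 11.6668.

11.6668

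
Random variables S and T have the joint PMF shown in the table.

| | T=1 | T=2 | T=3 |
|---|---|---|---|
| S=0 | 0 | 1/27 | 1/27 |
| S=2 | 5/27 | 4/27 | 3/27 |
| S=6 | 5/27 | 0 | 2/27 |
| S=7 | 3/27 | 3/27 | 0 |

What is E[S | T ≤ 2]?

30/7

P(T ≤ 2) = 7/9.
Σ S·P over the event = 0·(1/27) + 2·(5/27) + 2·(4/27) + 6·(5/27) + 7·(3/27) + 7·(3/27) = 10/3.
E[S | T ≤ 2] = (10/3) / (7/9) = 30/7.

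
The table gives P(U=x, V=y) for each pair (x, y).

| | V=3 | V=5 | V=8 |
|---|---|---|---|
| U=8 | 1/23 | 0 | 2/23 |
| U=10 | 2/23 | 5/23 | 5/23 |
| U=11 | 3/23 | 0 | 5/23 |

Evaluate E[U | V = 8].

121/12

P(V = 8) = 12/23.
Σ U·P over the event = 8·(2/23) + 10·(5/23) + 11·(5/23) = 121/23.
E[U | V = 8] = (121/23) / (12/23) = 121/12.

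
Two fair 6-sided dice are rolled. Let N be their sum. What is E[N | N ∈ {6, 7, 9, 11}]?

130/17

P(N ∈ {6, 7, 9, 11}) = 17/36.
Σ over the event: 6·5/36 + 7·1/6 + 9·1/9 + 11·1/18 = 65/18.
E[N | N ∈ {6, 7, 9, 11}] = (65/18) / (17/36) = 130/17.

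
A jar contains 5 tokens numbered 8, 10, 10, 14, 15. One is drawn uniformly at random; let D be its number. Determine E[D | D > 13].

29/2

P(D > 13) = 2/5.
Σ over the event: 14·1/5 + 15·1/5 = 29/5.
E[D | D > 13] = (29/5) / (2/5) = 29/2.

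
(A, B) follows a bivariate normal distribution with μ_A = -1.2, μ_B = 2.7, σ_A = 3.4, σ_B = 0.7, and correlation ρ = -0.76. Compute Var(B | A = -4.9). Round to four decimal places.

0.2070

Var(B | A=x) = (1 − ρ²)·σ_B².
Var(B | A=-4.9) = (0.7)²·(1 − (-0.76)²) = 0.49·0.4224 = 0.2070.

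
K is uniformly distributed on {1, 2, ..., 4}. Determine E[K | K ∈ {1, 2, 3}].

2

P(K ∈ {1, 2, 3}) = 3/4.
Σ over the event: 1·1/4 + 2·1/4 + 3·1/4 = 3/2.
E[K | K ∈ {1, 2, 3}] = (3/2) / (3/4) = 2.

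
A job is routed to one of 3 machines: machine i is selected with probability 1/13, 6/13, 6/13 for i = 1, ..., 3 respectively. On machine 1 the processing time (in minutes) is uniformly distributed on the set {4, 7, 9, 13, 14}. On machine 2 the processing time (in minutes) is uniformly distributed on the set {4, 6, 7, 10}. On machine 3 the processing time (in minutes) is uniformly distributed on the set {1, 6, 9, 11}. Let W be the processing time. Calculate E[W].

452/65

E[W | machine 1] = (4+7+9+13+14)/5 = 47/5.
E[W | machine 2] = (4+6+7+10)/4 = 27/4.
E[W | machine 3] = (1+6+9+11)/4 = 27/4.
By the law of total expectation,
E[W] = (1/13)·(47/5) + (6/13)·(27/4) + (6/13)·(27/4) = 452/65.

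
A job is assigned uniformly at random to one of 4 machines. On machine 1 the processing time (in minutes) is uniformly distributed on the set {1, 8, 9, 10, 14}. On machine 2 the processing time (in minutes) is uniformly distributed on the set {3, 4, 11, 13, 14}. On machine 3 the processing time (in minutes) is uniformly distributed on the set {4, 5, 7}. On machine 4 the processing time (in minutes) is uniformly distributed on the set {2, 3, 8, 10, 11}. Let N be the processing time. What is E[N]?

443/60

E[N | machine 1] = (1+8+9+10+14)/5 = 42/5.
E[N | machine 2] = (3+4+11+13+14)/5 = 9.
E[N | machine 3] = (4+5+7)/3 = 16/3.
E[N | machine 4] = (2+3+8+10+11)/5 = 34/5.
E[N] = (1/4)·(42/5) + (1/4)·(9) + (1/4)·(16/3) + (1/4)·(34/5) = 443/60.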